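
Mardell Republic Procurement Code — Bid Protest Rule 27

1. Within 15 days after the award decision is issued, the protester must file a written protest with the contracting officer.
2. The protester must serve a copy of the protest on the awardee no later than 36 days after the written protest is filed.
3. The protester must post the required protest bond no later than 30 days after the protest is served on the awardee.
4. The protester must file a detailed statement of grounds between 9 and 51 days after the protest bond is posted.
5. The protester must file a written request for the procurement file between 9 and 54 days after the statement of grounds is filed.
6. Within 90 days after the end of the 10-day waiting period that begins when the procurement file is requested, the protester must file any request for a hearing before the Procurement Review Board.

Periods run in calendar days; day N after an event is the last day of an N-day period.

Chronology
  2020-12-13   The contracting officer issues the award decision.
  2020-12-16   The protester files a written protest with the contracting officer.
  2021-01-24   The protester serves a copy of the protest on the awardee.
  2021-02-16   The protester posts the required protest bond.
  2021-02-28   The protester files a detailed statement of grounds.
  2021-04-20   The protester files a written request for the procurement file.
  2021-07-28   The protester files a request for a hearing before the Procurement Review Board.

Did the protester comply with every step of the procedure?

Step 1: 15 days after 2020-12-13 (when the award decision is issued) is 2020-12-28; completed 2020-12-16, before the deadline.
Step 2: 36 days after 2020-12-16 (when the written protest is filed) is 2021-01-21; done 2021-01-24 — 3 days late.

No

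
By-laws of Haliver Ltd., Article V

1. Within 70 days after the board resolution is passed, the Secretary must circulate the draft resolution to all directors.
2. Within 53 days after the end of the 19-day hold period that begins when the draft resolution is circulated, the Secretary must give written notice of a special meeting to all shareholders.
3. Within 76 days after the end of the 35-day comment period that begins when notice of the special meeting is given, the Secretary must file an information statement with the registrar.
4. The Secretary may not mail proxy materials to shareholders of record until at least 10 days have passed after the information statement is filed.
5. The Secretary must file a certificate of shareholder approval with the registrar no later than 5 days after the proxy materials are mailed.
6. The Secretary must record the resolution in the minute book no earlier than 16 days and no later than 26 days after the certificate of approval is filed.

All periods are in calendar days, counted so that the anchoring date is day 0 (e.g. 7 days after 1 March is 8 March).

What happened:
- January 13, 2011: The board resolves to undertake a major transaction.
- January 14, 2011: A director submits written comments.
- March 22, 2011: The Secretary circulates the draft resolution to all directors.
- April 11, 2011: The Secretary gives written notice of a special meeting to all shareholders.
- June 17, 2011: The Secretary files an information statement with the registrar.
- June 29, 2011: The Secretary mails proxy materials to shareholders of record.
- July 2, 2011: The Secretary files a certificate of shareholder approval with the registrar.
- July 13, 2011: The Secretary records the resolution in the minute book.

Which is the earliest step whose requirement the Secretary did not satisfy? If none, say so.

Step 1 — counting 70 days from January 13, 2011 (when the board resolution is passed) gives a deadline of March 24, 2011; done March 22, 2011 — timely.
Step 2 — counting 53 days from April 10, 2011 (end of the 19-day hold period, which began when the draft resolution is circulated on March 22, 2011) gives a deadline of June 2, 2011; done April 11, 2011 — timely.
Step 3 — counting 76 days from May 16, 2011 (end of the 35-day comment period, which began when notice of the special meeting is given on April 11, 2011) gives a deadline of July 31, 2011; done June 17, 2011 — timely.
Step 4 — must wait 10 days from June 17, 2011 (when the information statement is filed), so not before June 27, 2011; done June 29, 2011, after the minimum wait.
Step 5 — counting 5 days from June 29, 2011 (when the proxy materials are mailed) gives a deadline of July 4, 2011; done July 2, 2011 — timely.
Step 6 — 16 and 26 days from July 2, 2011 (when the certificate of approval is filed) are July 18, 2011 and July 28, 2011 respectively; July 13, 2011 is 5 days too early.

Step 6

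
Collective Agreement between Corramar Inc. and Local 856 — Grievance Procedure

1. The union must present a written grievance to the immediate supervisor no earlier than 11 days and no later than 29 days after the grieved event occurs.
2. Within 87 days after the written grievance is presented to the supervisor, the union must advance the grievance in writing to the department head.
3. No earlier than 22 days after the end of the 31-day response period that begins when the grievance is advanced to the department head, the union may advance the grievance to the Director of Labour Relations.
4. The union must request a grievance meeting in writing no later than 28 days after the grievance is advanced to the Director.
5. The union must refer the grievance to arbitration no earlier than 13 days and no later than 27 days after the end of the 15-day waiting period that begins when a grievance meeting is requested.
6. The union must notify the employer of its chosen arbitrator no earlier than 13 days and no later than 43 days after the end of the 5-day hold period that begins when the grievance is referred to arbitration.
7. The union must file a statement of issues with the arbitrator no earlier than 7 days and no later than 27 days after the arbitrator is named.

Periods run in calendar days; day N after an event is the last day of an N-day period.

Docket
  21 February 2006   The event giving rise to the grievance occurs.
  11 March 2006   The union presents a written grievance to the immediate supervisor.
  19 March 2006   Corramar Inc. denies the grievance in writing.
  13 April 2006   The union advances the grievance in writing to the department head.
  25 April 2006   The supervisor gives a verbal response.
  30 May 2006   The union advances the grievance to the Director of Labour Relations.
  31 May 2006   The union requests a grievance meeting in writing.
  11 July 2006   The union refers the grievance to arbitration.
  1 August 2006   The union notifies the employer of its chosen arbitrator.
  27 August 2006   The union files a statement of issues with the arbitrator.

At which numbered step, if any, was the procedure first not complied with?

Step 3

(1) the permitted window runs from 21 February 2006 + 11 = 4 March 2006 to 21 February 2006 + 29 = 22 March 2006; 11 March 2006 falls inside that range.
(2) due by 11 March 2006 + 87 days = 6 June 2006; completed 13 April 2006, before the deadline.
(3) permitted from 14 May 2006 + 22 days = 5 June 2006 onward; done 30 May 2006 — 6 days too early.
No need to go further; step 3 was not satisfied.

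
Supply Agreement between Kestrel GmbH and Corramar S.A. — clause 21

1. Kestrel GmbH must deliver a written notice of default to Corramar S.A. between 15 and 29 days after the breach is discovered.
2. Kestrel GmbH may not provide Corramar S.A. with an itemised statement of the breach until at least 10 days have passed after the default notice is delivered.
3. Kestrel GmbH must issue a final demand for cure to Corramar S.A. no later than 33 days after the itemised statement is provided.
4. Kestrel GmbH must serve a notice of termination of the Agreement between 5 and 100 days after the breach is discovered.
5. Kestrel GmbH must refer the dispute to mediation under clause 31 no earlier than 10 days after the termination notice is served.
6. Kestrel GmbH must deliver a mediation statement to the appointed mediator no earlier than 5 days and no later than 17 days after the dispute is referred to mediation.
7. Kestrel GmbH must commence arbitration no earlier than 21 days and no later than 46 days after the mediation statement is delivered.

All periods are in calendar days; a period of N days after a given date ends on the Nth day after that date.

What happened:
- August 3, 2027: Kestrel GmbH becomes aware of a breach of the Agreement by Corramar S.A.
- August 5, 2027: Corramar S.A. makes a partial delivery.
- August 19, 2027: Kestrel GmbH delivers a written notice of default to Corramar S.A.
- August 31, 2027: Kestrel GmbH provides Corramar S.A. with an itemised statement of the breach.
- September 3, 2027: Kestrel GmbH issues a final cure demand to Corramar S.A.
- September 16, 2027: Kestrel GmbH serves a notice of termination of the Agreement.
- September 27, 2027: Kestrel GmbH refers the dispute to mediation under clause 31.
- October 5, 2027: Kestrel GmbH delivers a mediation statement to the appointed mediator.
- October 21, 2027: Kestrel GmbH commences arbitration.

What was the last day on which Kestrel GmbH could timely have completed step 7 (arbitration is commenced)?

Step 7 runs from October 5, 2027, when the mediation statement is delivered. The window is 21–46 days after October 5, 2027; it closes on November 20, 2027.

November 20, 2027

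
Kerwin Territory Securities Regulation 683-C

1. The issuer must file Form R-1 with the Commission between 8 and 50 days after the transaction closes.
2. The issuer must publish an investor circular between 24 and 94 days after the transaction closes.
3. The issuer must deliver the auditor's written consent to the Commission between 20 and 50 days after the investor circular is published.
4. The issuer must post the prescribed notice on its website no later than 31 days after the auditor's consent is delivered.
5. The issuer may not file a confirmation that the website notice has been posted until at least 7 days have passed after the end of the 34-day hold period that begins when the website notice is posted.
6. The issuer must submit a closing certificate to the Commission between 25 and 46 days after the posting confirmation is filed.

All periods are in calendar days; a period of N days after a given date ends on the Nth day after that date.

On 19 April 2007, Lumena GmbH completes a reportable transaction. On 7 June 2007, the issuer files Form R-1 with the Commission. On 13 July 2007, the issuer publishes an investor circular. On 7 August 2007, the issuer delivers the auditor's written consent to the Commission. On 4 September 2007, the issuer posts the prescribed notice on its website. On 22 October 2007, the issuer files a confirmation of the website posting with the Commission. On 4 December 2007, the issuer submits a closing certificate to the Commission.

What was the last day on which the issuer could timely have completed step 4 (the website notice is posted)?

7 September 2007

Step 4 runs from 7 August 2007, when the auditor's consent is delivered. 31 days after 7 August 2007 is 7 September 2007.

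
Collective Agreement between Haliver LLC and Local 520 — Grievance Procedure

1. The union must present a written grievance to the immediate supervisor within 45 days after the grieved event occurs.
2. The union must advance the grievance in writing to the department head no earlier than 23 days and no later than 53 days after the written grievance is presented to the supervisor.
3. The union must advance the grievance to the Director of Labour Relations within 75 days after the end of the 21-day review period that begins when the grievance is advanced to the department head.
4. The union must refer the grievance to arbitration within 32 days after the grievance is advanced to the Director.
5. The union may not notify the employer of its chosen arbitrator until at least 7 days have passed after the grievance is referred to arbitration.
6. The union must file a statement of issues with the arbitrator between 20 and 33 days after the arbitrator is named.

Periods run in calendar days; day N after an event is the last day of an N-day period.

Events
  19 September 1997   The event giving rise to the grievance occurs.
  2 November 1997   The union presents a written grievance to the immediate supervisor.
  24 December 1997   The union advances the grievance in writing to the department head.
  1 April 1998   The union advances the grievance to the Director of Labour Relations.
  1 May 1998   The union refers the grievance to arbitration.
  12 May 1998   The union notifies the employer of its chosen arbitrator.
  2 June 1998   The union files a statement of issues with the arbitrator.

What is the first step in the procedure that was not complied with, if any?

(1) due by 19 September 1997 + 45 days = 3 November 1997; done 2 November 1997 — timely.
(2) the permitted window runs from 2 November 1997 + 23 = 25 November 1997 to 2 November 1997 + 53 = 25 December 1997; done 24 December 1997 — within the window.
(3) due by 14 January 1998 + 75 days = 30 March 1998; 1 April 1998 misses that deadline by 2 days.

Step 3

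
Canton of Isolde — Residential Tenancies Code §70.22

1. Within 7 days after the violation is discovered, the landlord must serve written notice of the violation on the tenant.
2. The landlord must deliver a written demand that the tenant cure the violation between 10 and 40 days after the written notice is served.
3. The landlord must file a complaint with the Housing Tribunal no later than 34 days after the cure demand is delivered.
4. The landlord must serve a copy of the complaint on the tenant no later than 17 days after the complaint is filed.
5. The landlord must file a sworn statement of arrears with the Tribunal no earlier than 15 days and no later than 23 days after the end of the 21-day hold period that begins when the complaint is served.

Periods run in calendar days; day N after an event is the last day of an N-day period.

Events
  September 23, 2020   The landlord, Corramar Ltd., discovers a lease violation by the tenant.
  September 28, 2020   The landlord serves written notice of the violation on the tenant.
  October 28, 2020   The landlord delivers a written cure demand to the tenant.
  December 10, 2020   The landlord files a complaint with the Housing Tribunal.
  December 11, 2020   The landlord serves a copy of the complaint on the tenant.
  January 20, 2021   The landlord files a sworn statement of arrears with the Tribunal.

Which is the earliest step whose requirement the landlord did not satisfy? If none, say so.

Step 3

(1) due by September 23, 2020 + 7 days = September 30, 2020; completed September 28, 2020, before the deadline.
(2) the permitted window runs from September 28, 2020 + 10 = October 8, 2020 to September 28, 2020 + 40 = November 7, 2020; done October 28, 2020, which is between those dates.
(3) due by October 28, 2020 + 34 days = December 1, 2020; December 10, 2020 misses that deadline by 9 days.
Later steps need not be reached.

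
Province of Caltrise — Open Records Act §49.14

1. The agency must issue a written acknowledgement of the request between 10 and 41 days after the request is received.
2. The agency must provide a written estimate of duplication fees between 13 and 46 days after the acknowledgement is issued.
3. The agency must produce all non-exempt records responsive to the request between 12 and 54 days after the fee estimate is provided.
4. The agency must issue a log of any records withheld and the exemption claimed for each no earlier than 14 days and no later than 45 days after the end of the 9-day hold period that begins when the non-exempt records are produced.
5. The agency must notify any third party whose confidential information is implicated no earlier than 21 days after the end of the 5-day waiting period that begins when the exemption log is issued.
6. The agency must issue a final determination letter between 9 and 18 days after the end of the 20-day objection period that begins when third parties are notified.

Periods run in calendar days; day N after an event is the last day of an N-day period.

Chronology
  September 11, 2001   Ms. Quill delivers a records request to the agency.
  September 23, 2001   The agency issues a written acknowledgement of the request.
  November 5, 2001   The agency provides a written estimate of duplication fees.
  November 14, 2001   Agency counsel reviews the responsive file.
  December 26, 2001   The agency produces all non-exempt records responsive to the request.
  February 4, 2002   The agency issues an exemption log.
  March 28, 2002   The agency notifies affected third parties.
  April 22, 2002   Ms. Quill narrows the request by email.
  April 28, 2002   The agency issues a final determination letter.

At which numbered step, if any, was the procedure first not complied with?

Step 1: the window is 10–41 days after September 11, 2001 (when the request is received), so September 21, 2001 through October 22, 2001; done September 23, 2001 — within the window.
Step 2: the window is 13–46 days after September 23, 2001 (when the acknowledgement is issued), so October 6, 2001 through November 8, 2001; done November 5, 2001 — within the window.
Step 3: the window is 12–54 days after November 5, 2001 (when the fee estimate is provided), so November 17, 2001 through December 29, 2001; December 26, 2001 falls inside that range.
Step 4: the window is 14–45 days after January 4, 2002 (end of the 9-day hold period, which began when the non-exempt records are produced on December 26, 2001), so January 18, 2002 through February 18, 2002; February 4, 2002 falls inside that range.
Step 5: the earliest permitted date is 21 days after February 9, 2002 (end of the 5-day waiting period, which began when the exemption log is issued on February 4, 2002), i.e. March 2, 2002; March 28, 2002 is on or after that date.
Step 6: the window is 9–18 days after April 17, 2002 (end of the 20-day objection period, which began when third parties are notified on March 28, 2002), so April 26, 2002 through May 5, 2002; April 28, 2002 falls inside that range.

None — every step was satisfied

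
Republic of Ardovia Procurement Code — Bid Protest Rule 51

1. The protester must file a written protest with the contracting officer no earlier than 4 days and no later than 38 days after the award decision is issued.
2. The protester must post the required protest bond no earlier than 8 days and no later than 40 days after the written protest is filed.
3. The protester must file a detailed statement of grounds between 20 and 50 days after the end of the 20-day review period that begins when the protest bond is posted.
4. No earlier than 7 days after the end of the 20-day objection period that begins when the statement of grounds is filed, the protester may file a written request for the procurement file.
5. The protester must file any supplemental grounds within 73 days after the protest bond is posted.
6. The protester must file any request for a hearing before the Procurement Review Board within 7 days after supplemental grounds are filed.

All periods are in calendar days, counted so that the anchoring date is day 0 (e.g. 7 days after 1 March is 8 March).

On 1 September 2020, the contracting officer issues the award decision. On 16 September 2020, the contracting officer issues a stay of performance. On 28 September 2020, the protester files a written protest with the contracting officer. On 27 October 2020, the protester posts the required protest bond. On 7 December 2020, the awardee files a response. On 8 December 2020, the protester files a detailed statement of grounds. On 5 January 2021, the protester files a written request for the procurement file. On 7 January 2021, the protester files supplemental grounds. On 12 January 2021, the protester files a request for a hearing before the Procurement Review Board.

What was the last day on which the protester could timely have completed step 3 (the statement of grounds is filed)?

5 January 2021

The protest bond is posted on 27 October 2020; the 20-day review period therefore ends 16 November 2020, and step 3 runs from that date. The window is 20–50 days after 16 November 2020; it closes on 5 January 2021.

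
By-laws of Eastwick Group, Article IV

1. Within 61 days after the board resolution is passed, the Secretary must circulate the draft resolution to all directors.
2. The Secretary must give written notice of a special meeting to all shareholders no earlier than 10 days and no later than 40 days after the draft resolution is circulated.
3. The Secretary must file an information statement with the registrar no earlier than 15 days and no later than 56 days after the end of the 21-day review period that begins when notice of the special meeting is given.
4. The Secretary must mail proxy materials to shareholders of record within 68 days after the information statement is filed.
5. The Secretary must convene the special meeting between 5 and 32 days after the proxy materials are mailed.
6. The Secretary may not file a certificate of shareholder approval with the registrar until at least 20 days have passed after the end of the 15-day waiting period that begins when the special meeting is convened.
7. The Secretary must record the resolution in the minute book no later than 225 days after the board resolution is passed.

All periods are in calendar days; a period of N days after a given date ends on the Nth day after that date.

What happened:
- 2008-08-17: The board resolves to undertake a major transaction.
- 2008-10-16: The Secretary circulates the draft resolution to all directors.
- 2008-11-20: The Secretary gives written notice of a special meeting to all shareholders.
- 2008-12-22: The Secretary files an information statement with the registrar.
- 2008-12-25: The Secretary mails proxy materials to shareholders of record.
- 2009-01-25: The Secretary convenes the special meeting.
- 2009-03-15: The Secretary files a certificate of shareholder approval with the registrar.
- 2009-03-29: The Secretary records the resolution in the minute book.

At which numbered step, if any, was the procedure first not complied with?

Step 1: 61 days after 2008-08-17 (when the board resolution is passed) is 2008-10-17; completed 2008-10-16, before the deadline.
Step 2: the window is 10–40 days after 2008-10-16 (when the draft resolution is circulated), so 2008-10-26 through 2008-11-25; done 2008-11-20, which is between those dates.
Step 3: the window is 15–56 days after 2008-12-11 (end of the 21-day review period, which began when notice of the special meeting is given on 2008-11-20), so 2008-12-26 through 2009-02-05; done 2008-12-22 — 4 days before the window opened.

Step 3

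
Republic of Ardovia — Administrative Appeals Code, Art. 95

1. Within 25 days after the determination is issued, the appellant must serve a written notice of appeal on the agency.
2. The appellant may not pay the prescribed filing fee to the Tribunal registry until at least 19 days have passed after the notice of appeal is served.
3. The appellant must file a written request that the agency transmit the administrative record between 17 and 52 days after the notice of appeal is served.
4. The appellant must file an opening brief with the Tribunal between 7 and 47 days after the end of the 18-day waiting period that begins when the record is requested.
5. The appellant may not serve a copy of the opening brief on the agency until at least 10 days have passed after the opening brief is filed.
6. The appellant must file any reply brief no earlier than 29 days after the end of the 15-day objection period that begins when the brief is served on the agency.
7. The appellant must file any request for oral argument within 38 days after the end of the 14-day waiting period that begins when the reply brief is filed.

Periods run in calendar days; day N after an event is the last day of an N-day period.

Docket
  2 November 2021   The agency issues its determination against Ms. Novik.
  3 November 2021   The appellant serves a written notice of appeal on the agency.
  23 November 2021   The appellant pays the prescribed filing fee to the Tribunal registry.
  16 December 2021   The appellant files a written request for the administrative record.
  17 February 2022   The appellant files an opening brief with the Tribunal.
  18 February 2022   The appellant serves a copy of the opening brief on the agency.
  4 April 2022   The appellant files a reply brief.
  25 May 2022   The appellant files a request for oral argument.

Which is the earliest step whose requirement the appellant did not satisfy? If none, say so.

Step 1: 25 days after 2 November 2021 (when the determination is issued) is 27 November 2021; completed 3 November 2021, before the deadline.
Step 2: the earliest permitted date is 19 days after 3 November 2021 (when the notice of appeal is served), i.e. 22 November 2021; done 23 November 2021 — permitted.
Step 3: the window is 17–52 days after 3 November 2021 (when the notice of appeal is served), so 20 November 2021 through 25 December 2021; done 16 December 2021 — within the window.
Step 4: the window is 7–47 days after 3 January 2022 (end of the 18-day waiting period, which began when the record is requested on 16 December 2021), so 10 January 2022 through 19 February 2022; done 17 February 2022, which is between those dates.
Step 5: the earliest permitted date is 10 days after 17 February 2022 (when the opening brief is filed), i.e. 27 February 2022; acted on 18 February 2022, 9 days prematurely.

Step 5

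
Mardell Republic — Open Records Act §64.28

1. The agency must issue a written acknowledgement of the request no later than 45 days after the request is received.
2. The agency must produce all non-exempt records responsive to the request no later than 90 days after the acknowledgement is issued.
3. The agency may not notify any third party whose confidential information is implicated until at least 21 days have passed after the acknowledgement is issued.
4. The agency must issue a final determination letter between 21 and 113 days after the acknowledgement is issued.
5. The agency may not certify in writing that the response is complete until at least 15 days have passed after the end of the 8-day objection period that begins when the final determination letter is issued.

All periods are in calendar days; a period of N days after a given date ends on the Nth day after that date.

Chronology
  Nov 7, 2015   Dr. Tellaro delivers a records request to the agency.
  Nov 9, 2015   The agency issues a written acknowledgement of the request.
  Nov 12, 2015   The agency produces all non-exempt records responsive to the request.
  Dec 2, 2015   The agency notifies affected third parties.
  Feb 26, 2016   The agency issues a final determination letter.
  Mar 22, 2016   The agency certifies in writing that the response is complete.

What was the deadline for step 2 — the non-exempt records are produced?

Step 2 runs from Nov 9, 2015, when the acknowledgement is issued. 90 days after Nov 9, 2015 is Feb 7, 2016.

Feb 7, 2016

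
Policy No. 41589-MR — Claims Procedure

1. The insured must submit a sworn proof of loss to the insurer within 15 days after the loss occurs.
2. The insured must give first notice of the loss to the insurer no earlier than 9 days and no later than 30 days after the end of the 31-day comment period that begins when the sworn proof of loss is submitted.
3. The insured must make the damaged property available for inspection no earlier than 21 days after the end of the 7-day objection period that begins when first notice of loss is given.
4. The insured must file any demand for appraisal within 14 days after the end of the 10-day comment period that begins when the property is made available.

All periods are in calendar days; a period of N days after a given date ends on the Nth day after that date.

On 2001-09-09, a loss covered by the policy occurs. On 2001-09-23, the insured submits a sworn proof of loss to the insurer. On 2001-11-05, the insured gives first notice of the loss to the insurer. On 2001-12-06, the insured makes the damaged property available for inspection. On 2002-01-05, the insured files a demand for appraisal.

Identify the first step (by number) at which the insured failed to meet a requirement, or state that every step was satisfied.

Step 4

(1) due by 2001-09-09 + 15 days = 2001-09-24; completed 2001-09-23, before the deadline.
(2) the permitted window runs from 2001-10-24 + 9 = 2001-11-02 to 2001-10-24 + 30 = 2001-11-23; 2001-11-05 falls inside that range.
(3) permitted from 2001-11-12 + 21 days = 2001-12-03 onward; done 2001-12-06 — permitted.
(4) due by 2001-12-16 + 14 days = 2001-12-30; not done until 2002-01-05, 6 days after the deadline.
The analysis stops there.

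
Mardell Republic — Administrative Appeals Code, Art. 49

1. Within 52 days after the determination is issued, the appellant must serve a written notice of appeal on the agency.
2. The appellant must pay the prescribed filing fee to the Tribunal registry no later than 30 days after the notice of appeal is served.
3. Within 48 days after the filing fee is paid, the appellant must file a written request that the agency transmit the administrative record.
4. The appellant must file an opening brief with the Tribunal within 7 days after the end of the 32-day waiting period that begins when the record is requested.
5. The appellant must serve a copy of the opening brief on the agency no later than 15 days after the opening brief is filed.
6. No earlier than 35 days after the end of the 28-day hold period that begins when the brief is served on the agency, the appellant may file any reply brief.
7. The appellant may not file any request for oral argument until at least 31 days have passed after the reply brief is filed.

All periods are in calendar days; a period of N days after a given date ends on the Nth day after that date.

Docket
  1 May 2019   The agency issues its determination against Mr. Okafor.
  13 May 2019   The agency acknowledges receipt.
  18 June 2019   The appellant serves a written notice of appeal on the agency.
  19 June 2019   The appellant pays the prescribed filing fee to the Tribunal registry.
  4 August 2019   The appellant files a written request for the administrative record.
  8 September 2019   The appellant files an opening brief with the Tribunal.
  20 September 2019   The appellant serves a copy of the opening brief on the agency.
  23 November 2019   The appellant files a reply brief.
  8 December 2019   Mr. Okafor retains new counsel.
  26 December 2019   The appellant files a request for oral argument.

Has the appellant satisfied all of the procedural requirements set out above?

Yes

(1) due by 1 May 2019 + 52 days = 22 June 2019; completed 18 June 2019, before the deadline.
(2) due by 18 June 2019 + 30 days = 18 July 2019; 19 June 2019 is within that limit.
(3) due by 19 June 2019 + 48 days = 6 August 2019; done 4 August 2019 — timely.
(4) due by 5 September 2019 + 7 days = 12 September 2019; 8 September 2019 is within that limit.
(5) due by 8 September 2019 + 15 days = 23 September 2019; done 20 September 2019 — timely.
(6) permitted from 18 October 2019 + 35 days = 22 November 2019 onward; done 23 November 2019 — permitted.
(7) permitted from 23 November 2019 + 31 days = 24 December 2019 onward; done 26 December 2019, after the minimum wait.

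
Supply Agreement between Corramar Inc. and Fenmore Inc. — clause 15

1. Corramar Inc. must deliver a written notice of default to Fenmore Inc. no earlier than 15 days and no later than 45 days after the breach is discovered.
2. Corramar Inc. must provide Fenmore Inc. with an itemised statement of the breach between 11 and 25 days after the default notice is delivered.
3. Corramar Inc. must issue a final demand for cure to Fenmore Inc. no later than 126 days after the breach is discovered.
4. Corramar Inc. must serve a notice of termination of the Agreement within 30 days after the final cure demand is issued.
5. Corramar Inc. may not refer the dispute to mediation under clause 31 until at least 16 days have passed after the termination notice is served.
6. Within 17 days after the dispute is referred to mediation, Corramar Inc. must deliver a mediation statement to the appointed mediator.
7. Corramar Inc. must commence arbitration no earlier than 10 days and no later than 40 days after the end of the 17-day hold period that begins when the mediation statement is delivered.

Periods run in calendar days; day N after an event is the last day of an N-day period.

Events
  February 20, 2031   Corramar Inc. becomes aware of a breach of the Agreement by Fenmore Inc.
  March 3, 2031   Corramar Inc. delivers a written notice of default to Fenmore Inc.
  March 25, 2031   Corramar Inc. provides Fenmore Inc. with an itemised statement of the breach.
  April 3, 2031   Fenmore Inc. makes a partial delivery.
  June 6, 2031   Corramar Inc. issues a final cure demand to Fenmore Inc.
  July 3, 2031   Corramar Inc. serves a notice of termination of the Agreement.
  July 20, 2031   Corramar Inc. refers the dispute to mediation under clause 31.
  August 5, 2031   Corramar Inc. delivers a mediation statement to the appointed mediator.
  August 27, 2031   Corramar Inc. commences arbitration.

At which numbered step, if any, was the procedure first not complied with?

Step 1 — 15 and 45 days from February 20, 2031 (when the breach is discovered) are March 7, 2031 and April 6, 2031 respectively; March 3, 2031 is 4 days too early.

Step 1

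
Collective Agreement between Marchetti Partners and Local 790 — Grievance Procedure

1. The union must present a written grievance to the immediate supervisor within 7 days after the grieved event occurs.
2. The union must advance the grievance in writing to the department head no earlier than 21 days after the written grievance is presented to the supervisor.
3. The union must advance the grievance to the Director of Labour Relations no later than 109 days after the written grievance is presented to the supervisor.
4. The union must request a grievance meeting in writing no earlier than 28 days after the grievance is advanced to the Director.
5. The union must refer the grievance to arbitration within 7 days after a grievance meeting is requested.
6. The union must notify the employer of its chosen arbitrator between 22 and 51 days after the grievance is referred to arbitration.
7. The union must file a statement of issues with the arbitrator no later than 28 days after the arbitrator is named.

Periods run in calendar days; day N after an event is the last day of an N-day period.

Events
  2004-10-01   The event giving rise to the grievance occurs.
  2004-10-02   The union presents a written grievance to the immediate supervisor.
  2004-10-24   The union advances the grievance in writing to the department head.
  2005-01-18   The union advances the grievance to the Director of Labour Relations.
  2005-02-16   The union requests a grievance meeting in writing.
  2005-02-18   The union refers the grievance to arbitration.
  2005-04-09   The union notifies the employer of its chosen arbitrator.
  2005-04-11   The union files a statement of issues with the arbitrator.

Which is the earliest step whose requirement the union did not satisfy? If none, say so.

(1) due by 2004-10-01 + 7 days = 2004-10-08; completed 2004-10-02, before the deadline.
(2) permitted from 2004-10-02 + 21 days = 2004-10-23 onward; 2004-10-24 is on or after that date.
(3) due by 2004-10-02 + 109 days = 2005-01-19; done 2005-01-18 — timely.
(4) permitted from 2005-01-18 + 28 days = 2005-02-15 onward; done 2005-02-16 — permitted.
(5) due by 2005-02-16 + 7 days = 2005-02-23; completed 2005-02-18, before the deadline.
(6) the permitted window runs from 2005-02-18 + 22 = 2005-03-12 to 2005-02-18 + 51 = 2005-04-10; done 2005-04-09, which is between those dates.
(7) due by 2005-04-09 + 28 days = 2005-05-07; completed 2005-04-11, before the deadline.

None — every step was satisfied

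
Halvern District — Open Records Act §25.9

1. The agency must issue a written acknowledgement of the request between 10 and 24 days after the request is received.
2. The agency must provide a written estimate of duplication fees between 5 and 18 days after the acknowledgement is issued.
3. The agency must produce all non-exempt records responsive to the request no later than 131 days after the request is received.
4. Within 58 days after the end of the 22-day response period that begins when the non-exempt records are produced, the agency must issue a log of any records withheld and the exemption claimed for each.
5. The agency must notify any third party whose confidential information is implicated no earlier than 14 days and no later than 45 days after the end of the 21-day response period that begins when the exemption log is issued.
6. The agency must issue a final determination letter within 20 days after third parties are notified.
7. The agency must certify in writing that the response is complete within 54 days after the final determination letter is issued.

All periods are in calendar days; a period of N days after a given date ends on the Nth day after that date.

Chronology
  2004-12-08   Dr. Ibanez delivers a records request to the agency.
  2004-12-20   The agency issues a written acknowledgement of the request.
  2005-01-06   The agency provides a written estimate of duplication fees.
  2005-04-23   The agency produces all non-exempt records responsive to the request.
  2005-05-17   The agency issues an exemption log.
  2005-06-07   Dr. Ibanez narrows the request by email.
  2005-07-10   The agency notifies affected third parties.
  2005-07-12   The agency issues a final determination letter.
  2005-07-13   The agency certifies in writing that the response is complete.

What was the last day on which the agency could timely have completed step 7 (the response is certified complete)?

2005-09-04

Step 7 runs from 2005-07-12, when the final determination letter is issued. 54 days after 2005-07-12 is 2005-09-04.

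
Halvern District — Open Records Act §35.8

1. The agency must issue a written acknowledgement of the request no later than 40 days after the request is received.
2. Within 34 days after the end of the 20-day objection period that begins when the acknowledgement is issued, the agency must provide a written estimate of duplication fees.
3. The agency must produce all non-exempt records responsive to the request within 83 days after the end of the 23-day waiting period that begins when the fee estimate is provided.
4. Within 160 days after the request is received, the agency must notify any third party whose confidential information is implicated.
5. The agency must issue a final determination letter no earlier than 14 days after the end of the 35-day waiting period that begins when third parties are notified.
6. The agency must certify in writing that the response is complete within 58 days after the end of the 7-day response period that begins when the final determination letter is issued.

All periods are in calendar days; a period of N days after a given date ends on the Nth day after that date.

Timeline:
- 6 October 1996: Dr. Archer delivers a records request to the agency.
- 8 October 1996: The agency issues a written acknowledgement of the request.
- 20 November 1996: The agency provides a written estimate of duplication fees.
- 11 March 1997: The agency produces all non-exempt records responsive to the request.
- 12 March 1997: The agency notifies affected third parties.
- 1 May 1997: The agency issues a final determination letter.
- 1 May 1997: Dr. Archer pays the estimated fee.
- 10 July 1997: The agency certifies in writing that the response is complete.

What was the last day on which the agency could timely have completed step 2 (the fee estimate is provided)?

The acknowledgement is issued on 8 October 1996; the 20-day objection period therefore ends 28 October 1996, and step 2 runs from that date. 34 days after 28 October 1996 is 1 December 1996.

1 December 1996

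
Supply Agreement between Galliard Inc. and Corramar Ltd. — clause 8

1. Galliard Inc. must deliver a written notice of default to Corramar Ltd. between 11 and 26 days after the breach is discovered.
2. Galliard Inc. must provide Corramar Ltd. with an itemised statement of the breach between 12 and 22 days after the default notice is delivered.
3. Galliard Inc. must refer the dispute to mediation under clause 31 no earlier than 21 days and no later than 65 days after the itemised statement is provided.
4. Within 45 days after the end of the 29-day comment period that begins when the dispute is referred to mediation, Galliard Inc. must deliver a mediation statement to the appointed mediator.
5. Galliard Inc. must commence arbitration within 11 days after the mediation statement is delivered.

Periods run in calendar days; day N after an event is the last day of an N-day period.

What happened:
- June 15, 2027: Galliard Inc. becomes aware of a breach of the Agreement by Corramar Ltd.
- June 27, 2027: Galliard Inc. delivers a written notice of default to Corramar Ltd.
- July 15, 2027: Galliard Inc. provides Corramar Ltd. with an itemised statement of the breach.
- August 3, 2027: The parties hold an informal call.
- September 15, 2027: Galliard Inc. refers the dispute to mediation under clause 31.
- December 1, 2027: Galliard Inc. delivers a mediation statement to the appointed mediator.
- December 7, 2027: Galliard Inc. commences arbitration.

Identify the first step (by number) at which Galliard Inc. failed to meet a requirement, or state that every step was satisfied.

Step 1 — 11 and 26 days from June 15, 2027 (when the breach is discovered) are June 26, 2027 and July 11, 2027 respectively; June 27, 2027 falls inside that range.
Step 2 — 12 and 22 days from June 27, 2027 (when the default notice is delivered) are July 9, 2027 and July 19, 2027 respectively; done July 15, 2027 — within the window.
Step 3 — 21 and 65 days from July 15, 2027 (when the itemised statement is provided) are August 5, 2027 and September 18, 2027 respectively; done September 15, 2027, which is between those dates.
Step 4 — counting 45 days from October 14, 2027 (end of the 29-day comment period, which began when the dispute is referred to mediation on September 15, 2027) gives a deadline of November 28, 2027; done December 1, 2027 — 3 days late.

Step 4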